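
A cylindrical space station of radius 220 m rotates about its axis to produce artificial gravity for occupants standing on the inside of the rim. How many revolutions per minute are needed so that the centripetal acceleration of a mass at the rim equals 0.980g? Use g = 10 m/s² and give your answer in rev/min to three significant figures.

2.02 rev/min

Require ω²r = 0.980g, so ω = √(0.980 × 10.0/220) = 0.2111 rad/s.
In rev/min: ω × 60/(2π) = 0.2111 × 60/(2π) = 2.015 rev/min.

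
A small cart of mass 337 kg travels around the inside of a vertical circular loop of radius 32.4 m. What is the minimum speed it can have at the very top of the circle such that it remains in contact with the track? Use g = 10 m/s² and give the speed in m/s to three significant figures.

At the highest point the centre is directly below, so both the weight and N act inward: N + mg = mv²/r.
At minimum speed N → 0, so mg = mv_min²/r ⇒ v_min = √(g r) = √(10.0 × 32.4) = 18.00 m/s.

18.0 m/s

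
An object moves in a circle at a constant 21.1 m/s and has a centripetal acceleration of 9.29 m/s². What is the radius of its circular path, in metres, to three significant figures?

a_c = v²/r ⇒ r = v²/a_c = (21.1)²/9.29 = 445.2/9.29 = 47.92 m.

47.9 m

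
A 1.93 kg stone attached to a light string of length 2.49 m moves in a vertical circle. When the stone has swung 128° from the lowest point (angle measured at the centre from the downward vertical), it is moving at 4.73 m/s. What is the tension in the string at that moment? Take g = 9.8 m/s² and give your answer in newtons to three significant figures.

5.70 N

Take the radial direction toward the centre of the circle as positive. The component of the weight along the string toward the centre is −mg cos φ (φ measured from the bottom), so Newton's second law along the string gives T − mg cos φ = m v²/r.
cos 128° = -0.6157, so T = m(v²/r + g cos φ) = 1.93 × ((4.73)²/2.49 + 9.8 × -0.6157) = 1.93 × (8.985 + (-6.033)) = 1.93 × 2.952 = 5.697 N.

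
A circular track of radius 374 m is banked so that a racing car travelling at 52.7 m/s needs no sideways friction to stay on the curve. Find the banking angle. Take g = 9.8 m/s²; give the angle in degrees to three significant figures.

37.2°

With no friction, the horizontal component of the normal force provides the centripetal force: N sinθ = mv²/r, while N cosθ = mg vertically.
Dividing: tanθ = v²/(r g) = (52.7)²/(374 × 9.8) = 2777/3665 = 0.7577.
θ = arctan(0.7577) = 37.15°.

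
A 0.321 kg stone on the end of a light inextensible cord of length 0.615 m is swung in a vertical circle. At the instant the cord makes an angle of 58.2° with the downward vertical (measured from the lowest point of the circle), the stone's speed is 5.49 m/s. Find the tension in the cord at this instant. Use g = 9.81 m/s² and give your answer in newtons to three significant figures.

17.4 N

Take the radial direction toward the centre of the circle as positive. The component of the weight along the string toward the centre is −mg cos φ (φ measured from the bottom), so Newton's second law along the string gives T − mg cos φ = m v²/r.
cos 58.2° = 0.5270, so T = m(v²/r + g cos φ) = 0.321 × ((5.49)²/0.615 + 9.81 × 0.5270) = 0.321 × (49.01 + (5.169)) = 0.321 × 54.18 = 17.39 N.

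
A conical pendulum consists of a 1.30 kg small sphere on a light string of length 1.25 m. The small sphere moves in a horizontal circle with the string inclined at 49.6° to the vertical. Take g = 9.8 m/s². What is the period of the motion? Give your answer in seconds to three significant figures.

1.81 s

r = L sinθ = 0.9519 m. From T sinθ = mω²r and T cosθ = mg: tanθ = ω²r/g, so ω² = g tanθ / r = g/(L cosθ).
ω = √(g/(L cosθ)) = √(9.8/(1.25 × 0.6481)) = √12.10 = 3.478 rad/s.
Period = 2π/ω = 1.807 s.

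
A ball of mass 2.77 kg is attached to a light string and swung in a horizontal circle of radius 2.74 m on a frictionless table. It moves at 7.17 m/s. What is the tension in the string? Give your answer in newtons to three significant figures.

The tension is the only horizontal force, so it supplies the full centripetal force: T = m v²/r = 2.77 × (7.170)²/2.74 = 2.77 × 51.41/2.74 = 51.97 N.

52.0 N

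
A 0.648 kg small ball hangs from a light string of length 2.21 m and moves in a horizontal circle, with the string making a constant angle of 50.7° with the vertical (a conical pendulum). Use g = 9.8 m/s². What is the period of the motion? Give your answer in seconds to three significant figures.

2.37 s

r = L sinθ = 1.710 m. From T sinθ = mω²r and T cosθ = mg: tanθ = ω²r/g, so ω² = g tanθ / r = g/(L cosθ).
ω = √(g/(L cosθ)) = √(9.8/(2.21 × 0.6334)) = √7.001 = 2.646 rad/s.
Period = 2π/ω = 2.375 s.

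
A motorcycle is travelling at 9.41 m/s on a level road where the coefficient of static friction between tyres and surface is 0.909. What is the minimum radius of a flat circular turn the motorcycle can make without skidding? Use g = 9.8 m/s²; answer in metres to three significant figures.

9.94 m

At the limit, μ_s m g = m v²/r, so r_min = v²/(μ_s g) = (9.41)²/(0.909 × 9.8) = 88.55/8.908 = 9.940 m.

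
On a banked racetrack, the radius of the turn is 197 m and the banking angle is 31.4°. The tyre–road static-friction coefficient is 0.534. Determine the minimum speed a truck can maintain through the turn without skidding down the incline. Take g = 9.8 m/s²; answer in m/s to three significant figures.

10.5 m/s

At the minimum speed, friction acts up the slope at its limiting value f = μN. Radially (horizontal, toward centre): N sinθ − μN cosθ = mv²/r. Vertically: N cosθ + μN sinθ = mg.
Dividing: v² = r g (sinθ − μcosθ)/(cosθ + μsinθ).
sinθ − μcosθ = 0.5210 − 0.534×0.8536 = 0.06521; cosθ + μsinθ = 0.8536 + 0.534×0.5210 = 1.132.
v² = 197 × 9.8 × 0.06521/1.132 = 111.2 m²/s², so v = 10.55 m/s.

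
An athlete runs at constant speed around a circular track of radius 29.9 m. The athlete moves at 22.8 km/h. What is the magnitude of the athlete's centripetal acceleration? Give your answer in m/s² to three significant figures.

1.34 m/s²

v = 22.8 km/h = 22.8/3.6 = 6.333 m/s.
a_c = v²/r = (6.333)²/29.9 = 40.11/29.9 = 1.342 m/s².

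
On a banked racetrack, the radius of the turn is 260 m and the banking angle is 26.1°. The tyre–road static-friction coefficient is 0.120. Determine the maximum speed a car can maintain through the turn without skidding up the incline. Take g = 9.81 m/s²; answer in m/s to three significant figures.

40.7 m/s

At the maximum speed, friction acts down the slope at its limiting value f = μN. Radially (horizontal, toward centre): N sinθ + μN cosθ = mv²/r. Vertically: N cosθ − μN sinθ = mg.
Dividing: v² = r g (sinθ + μcosθ)/(cosθ − μsinθ).
sinθ + μcosθ = 0.4399 + 0.120×0.8980 = 0.5477; cosθ − μsinθ = 0.8980 − 0.120×0.4399 = 0.8452.
v² = 260 × 9.81 × 0.5477/0.8452 = 1653 m²/s², so v = 40.65 m/s.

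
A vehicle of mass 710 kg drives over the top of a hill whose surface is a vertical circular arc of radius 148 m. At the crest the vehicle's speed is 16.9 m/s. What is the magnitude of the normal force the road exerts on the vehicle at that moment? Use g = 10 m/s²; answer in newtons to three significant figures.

5730 N

At the crest the centripetal acceleration points downward (toward the centre of the arc), so mg − N = mv²/r.
N = m(g − v²/r) = 710 × (10.0 − (16.9)²/148) = 710 × (10.0 − 1.930) = 710 × 8.070 = 5730 N.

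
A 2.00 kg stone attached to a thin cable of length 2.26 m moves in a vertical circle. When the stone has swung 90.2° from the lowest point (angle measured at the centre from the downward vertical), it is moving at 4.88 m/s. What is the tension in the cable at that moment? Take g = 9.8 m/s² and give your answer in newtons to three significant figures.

Take the radial direction toward the centre of the circle as positive. The component of the weight along the string toward the centre is −mg cos φ (φ measured from the bottom), so Newton's second law along the string gives T − mg cos φ = m v²/r.
cos 90.2° = -0.003491, so T = m(v²/r + g cos φ) = 2.00 × ((4.88)²/2.26 + 9.8 × -0.003491) = 2.00 × (10.54 + (-0.03421)) = 2.00 × 10.50 = 21.01 N.

21.0 N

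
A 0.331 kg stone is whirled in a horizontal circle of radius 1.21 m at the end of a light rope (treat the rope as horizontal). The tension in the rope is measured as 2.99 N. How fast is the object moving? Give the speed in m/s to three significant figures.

T = m v²/r ⇒ v = √(T r / m) = √(2.99 × 1.21 / 0.331) = √10.93 = 3.306 m/s.

3.31 m/s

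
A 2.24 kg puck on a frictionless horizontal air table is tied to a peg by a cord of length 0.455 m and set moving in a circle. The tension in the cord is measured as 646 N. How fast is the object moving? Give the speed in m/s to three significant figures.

T = m v²/r ⇒ v = √(T r / m) = √(646 × 0.455 / 2.24) = √131.2 = 11.46 m/s.

11.5 m/s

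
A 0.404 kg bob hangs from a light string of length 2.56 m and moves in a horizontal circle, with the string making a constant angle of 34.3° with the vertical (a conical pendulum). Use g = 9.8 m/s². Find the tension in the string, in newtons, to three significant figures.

4.79 N

Vertically the bob has no acceleration, so T cosθ = mg.
T = mg/cosθ = 0.404 × 9.8 / cos 34.3° = 3.959/0.8261 = 4.793 N.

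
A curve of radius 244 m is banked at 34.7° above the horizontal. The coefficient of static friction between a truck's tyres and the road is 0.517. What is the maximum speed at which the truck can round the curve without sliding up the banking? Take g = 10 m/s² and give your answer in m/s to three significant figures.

67.8 m/s

At the maximum speed, friction acts down the slope at its limiting value f = μN. Radially (horizontal, toward centre): N sinθ + μN cosθ = mv²/r. Vertically: N cosθ − μN sinθ = mg.
Dividing: v² = r g (sinθ + μcosθ)/(cosθ − μsinθ).
sinθ + μcosθ = 0.5693 + 0.517×0.8221 = 0.9943; cosθ − μsinθ = 0.8221 − 0.517×0.5693 = 0.5278.
v² = 244 × 10.0 × 0.9943/0.5278 = 4597 m²/s², so v = 67.80 m/s.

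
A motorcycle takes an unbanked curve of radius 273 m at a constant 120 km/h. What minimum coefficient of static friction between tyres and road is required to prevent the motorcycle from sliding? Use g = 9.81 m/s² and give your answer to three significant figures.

v = 120/3.6 = 33.33 m/s.
Friction provides the centripetal force: μ_s m g = m v²/r, so μ_s = v²/(g r) = (33.33)²/(9.81 × 273) = 1111/2678 = 0.4149.

0.415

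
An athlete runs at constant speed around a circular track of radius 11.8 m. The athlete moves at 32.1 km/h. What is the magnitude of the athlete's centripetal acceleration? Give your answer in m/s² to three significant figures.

v = 32.1 km/h = 32.1/3.6 = 8.917 m/s.
a_c = v²/r = (8.917)²/11.8 = 79.51/11.8 = 6.738 m/s².

6.74 m/s²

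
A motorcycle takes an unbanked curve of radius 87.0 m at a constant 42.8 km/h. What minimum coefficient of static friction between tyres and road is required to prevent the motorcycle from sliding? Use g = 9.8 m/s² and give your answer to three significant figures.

0.166

v = 42.8/3.6 = 11.89 m/s.
Friction provides the centripetal force: μ_s m g = m v²/r, so μ_s = v²/(g r) = (11.89)²/(9.8 × 87.0) = 141.3/852.6 = 0.1658.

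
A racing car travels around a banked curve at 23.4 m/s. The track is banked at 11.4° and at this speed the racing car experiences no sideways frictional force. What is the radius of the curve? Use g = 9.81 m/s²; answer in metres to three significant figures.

277 m

Frictionless banking: tanθ = v²/(rg), so r = v²/(g tanθ).
r = (23.4)²/(9.81 × tan 11.4°) = 547.6/(9.81 × 0.2016) = 547.6/1.978 = 276.8 m.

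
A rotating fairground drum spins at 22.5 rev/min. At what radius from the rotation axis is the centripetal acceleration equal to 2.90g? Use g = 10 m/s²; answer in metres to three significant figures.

5.22 m

ω = 22.5 rev/min × 2π/60 = 2.356 rad/s.
a_c = ω²r = 2.90g ⇒ r = 2.90 × 10.0 / (2.356)² = 29.00/5.552 = 5.224 m.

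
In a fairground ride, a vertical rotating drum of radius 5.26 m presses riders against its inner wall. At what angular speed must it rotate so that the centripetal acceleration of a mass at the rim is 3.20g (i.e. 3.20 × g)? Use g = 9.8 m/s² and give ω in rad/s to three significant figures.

2.44 rad/s

Centripetal acceleration a_c = ω²r. Setting ω²r = 3.20g:
ω = √(3.20g / r) = √(3.20 × 9.8 / 5.26) = √5.962 = 2.442 rad/s.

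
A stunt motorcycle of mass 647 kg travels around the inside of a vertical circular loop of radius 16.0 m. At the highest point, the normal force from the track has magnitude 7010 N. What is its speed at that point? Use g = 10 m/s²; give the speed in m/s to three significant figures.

18.3 m/s

At the top, N + mg = mv²/r, so v = √(r(N/m + g)) = √(16.0 × (7010/647 + 10.0)) = √(16.0 × 20.83) = √333.4 = 18.26 m/s.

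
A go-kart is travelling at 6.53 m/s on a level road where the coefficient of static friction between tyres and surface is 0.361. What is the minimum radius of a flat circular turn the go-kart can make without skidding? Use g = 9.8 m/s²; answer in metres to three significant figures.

12.1 m

At the limit, μ_s m g = m v²/r, so r_min = v²/(μ_s g) = (6.53)²/(0.361 × 9.8) = 42.64/3.538 = 12.05 m.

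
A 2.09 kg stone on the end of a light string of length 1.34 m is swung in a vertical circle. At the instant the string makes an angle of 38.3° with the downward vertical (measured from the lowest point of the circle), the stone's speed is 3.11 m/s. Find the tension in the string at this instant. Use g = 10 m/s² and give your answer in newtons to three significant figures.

Take the radial direction toward the centre of the circle as positive. The component of the weight along the string toward the centre is −mg cos φ (φ measured from the bottom), so Newton's second law along the string gives T − mg cos φ = m v²/r.
cos 38.3° = 0.7848, so T = m(v²/r + g cos φ) = 2.09 × ((3.11)²/1.34 + 10.0 × 0.7848) = 2.09 × (7.218 + (7.848)) = 2.09 × 15.07 = 31.49 N.

31.5 N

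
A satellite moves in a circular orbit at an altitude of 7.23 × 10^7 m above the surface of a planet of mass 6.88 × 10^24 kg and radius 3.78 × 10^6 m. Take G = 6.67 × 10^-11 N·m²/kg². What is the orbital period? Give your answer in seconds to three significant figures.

195000 s

r = R + h = 3.78 × 10^6 + 7.23 × 10^7 = 7.608 × 10^7 m. Gravity provides the centripetal force: G M m / r² = m v² / r ⇒ v = √(GM/r) = 2456 m/s.
T = 2πr/v = 2π × 7.608 × 10^7 / 2456 = 194600 s.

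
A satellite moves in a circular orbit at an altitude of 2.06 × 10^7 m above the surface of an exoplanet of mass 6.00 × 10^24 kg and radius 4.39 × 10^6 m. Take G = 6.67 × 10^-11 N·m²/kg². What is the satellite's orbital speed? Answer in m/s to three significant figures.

4000 m/s

Orbital radius r = R + h = 4.39 × 10^6 + 2.06 × 10^7 = 2.499 × 10^7 m.
Gravity supplies the centripetal force: G M m / r² = m v² / r, so v = √(GM/r).
v = √(6.67 × 10^-11 × 6.00 × 10^24 / 2.499 × 10^7) = √(1.601 × 10^7) = 4002 m/s.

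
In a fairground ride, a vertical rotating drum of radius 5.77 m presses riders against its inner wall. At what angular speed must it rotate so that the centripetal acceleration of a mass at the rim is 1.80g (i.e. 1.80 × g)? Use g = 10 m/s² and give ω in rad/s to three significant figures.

Centripetal acceleration a_c = ω²r. Setting ω²r = 1.80g:
ω = √(1.80g / r) = √(1.80 × 10.0 / 5.77) = √3.120 = 1.766 rad/s.

1.77 rad/s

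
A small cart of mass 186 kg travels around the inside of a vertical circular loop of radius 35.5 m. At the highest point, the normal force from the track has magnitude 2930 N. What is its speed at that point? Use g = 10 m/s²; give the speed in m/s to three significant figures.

At the top, N + mg = mv²/r, so v = √(r(N/m + g)) = √(35.5 × (2930/186 + 10.0)) = √(35.5 × 25.75) = √914.2 = 30.24 m/s.

30.2 m/s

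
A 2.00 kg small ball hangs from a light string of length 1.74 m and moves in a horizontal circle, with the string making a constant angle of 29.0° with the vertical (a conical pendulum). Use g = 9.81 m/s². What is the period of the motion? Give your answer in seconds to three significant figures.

r = L sinθ = 0.8436 m. From T sinθ = mω²r and T cosθ = mg: tanθ = ω²r/g, so ω² = g tanθ / r = g/(L cosθ).
ω = √(g/(L cosθ)) = √(9.81/(1.74 × 0.8746)) = √6.446 = 2.539 rad/s.
Period = 2π/ω = 2.475 s.

2.47 s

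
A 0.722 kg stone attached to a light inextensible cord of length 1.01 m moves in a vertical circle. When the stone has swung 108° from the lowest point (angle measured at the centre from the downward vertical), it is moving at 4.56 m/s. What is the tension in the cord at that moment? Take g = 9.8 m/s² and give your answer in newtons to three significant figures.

12.7 N

Take the radial direction toward the centre of the circle as positive. The component of the weight along the string toward the centre is −mg cos φ (φ measured from the bottom), so Newton's second law along the string gives T − mg cos φ = m v²/r.
cos 108° = -0.3090, so T = m(v²/r + g cos φ) = 0.722 × ((4.56)²/1.01 + 9.8 × -0.3090) = 0.722 × (20.59 + (-3.028)) = 0.722 × 17.56 = 12.68 N.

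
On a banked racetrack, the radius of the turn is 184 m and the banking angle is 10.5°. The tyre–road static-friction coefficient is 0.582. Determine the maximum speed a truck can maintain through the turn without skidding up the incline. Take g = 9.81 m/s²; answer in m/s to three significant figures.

At the maximum speed, friction acts down the slope at its limiting value f = μN. Radially (horizontal, toward centre): N sinθ + μN cosθ = mv²/r. Vertically: N cosθ − μN sinθ = mg.
Dividing: v² = r g (sinθ + μcosθ)/(cosθ − μsinθ).
sinθ + μcosθ = 0.1822 + 0.582×0.9833 = 0.7545; cosθ − μsinθ = 0.9833 − 0.582×0.1822 = 0.8772.
v² = 184 × 9.81 × 0.7545/0.8772 = 1553 m²/s², so v = 39.40 m/s.

39.4 m/s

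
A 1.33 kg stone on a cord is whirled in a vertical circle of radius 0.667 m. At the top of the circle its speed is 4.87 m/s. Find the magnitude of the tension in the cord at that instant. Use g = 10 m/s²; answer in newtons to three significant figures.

34.0 N

At the top, both T and the weight mg point inward (toward the centre), so T + mg = mv²/r.
T = m(v²/r − g) = 1.33 × ((4.87)²/0.667 − 10.0) = 1.33 × (35.56 − 10.0) = 1.33 × 25.56 = 33.99 N.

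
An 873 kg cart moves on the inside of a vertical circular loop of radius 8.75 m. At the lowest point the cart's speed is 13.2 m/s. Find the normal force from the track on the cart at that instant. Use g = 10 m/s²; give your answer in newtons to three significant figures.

At the lowest point, N points up (toward the centre) and the weight mg points down (away from the centre), so the net inward force is N − mg = mv²/r.
N = m(v²/r + g) = 873 × ((13.2)²/8.75 + 10.0) = 873 × (19.91 + 10.0) = 873 × 29.91 = 26110 N.

26100 N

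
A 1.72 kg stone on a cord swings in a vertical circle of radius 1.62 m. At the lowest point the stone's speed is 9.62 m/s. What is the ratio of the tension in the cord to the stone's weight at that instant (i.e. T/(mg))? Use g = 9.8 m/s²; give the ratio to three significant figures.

6.83

At the bottom, T − mg = mv²/r, so T = m(v²/r + g) and T/(mg) = v²/(rg) + 1 = (9.62)²/(1.62 × 9.8) + 1 = 5.829 + 1 = 6.829.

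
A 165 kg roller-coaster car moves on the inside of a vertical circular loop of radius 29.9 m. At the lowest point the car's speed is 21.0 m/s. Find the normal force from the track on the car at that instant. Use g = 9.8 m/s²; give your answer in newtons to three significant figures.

4050 N

At the lowest point, N points up (toward the centre) and the weight mg points down (away from the centre), so the net inward force is N − mg = mv²/r.
N = m(v²/r + g) = 165 × ((21.0)²/29.9 + 9.8) = 165 × (14.75 + 9.8) = 165 × 24.55 = 4051 N.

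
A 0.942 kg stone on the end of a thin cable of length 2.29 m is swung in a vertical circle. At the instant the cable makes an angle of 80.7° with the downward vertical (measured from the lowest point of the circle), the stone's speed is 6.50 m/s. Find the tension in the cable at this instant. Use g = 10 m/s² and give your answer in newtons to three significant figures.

Take the radial direction toward the centre of the circle as positive. The component of the weight along the string toward the centre is −mg cos φ (φ measured from the bottom), so Newton's second law along the string gives T − mg cos φ = m v²/r.
cos 80.7° = 0.1616, so T = m(v²/r + g cos φ) = 0.942 × ((6.50)²/2.29 + 10.0 × 0.1616) = 0.942 × (18.45 + (1.616)) = 0.942 × 20.07 = 18.90 N.

18.9 N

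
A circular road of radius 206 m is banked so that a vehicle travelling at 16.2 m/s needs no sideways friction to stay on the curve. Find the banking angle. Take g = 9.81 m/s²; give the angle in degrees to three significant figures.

7.40°

With no friction, the horizontal component of the normal force provides the centripetal force: N sinθ = mv²/r, while N cosθ = mg vertically.
Dividing: tanθ = v²/(r g) = (16.2)²/(206 × 9.81) = 262.4/2021 = 0.1299.
θ = arctan(0.1299) = 7.399°.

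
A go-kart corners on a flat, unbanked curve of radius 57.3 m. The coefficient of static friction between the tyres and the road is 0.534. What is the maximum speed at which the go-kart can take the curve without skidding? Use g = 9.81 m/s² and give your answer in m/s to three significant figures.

17.3 m/s

Friction provides the centripetal force on a flat curve. At maximum speed it is at its limiting value: μ_s m g = m v²/r.
Mass cancels: v_max = √(μ_s g r) = √(0.534 × 9.81 × 57.3) = √300.2 = 17.33 m/s.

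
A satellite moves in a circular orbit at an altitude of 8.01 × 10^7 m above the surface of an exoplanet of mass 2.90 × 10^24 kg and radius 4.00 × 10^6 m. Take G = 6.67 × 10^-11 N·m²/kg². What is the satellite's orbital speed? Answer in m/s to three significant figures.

Orbital radius r = R + h = 4.00 × 10^6 + 8.01 × 10^7 = 8.410 × 10^7 m.
Gravity supplies the centripetal force: G M m / r² = m v² / r, so v = √(GM/r).
v = √(6.67 × 10^-11 × 2.90 × 10^24 / 8.410 × 10^7) = √(2.300 × 10^6) = 1517 m/s.

1520 m/s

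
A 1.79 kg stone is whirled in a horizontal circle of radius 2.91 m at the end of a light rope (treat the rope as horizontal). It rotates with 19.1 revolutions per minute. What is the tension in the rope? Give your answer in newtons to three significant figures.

ω = 19.1 rev/min × 2π/60 = 2.000 rad/s, so v = ωr = 2.000 × 2.91 = 5.820 m/s.
The tension is the only horizontal force, so it supplies the full centripetal force: T = m v²/r = 1.79 × (5.820)²/2.91 = 1.79 × 33.88/2.91 = 20.84 N.

20.8 N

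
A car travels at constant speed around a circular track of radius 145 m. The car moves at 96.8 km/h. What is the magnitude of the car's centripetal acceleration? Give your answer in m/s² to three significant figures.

v = 96.8 km/h = 96.8/3.6 = 26.89 m/s.
a_c = v²/r = (26.89)²/145 = 723.0/145 = 4.986 m/s².

4.99 m/s²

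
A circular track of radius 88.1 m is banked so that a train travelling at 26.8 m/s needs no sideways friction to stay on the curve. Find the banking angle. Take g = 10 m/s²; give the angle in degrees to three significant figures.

39.2°

With no friction, the horizontal component of the normal force provides the centripetal force: N sinθ = mv²/r, while N cosθ = mg vertically.
Dividing: tanθ = v²/(r g) = (26.8)²/(88.1 × 10.0) = 718.2/881.0 = 0.8153.
θ = arctan(0.8153) = 39.19°.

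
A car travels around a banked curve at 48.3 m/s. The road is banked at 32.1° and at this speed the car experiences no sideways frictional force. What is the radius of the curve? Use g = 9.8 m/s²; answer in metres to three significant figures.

379 m

Frictionless banking: tanθ = v²/(rg), so r = v²/(g tanθ).
r = (48.3)²/(9.8 × tan 32.1°) = 2333/(9.8 × 0.6273) = 2333/6.148 = 379.5 m.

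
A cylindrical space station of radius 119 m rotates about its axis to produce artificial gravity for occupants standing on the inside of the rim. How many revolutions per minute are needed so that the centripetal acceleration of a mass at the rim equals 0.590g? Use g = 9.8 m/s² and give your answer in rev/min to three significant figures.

2.10 rev/min

Require ω²r = 0.590g, so ω = √(0.590 × 9.8/119) = 0.2204 rad/s.
In rev/min: ω × 60/(2π) = 0.2204 × 60/(2π) = 2.105 rev/min.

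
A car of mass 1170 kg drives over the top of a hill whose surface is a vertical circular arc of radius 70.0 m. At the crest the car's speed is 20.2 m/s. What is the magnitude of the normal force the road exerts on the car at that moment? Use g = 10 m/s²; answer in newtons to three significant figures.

4880 N

At the crest the centripetal acceleration points downward (toward the centre of the arc), so mg − N = mv²/r.
N = m(g − v²/r) = 1170 × (10.0 − (20.2)²/70.0) = 1170 × (10.0 − 5.829) = 1170 × 4.171 = 4880 N.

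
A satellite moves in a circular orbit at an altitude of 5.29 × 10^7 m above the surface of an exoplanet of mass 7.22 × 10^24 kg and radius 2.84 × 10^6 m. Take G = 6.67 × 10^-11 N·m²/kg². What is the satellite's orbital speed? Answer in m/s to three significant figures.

2940 m/s

Orbital radius r = R + h = 2.84 × 10^6 + 5.29 × 10^7 = 5.574 × 10^7 m.
Gravity supplies the centripetal force: G M m / r² = m v² / r, so v = √(GM/r).
v = √(6.67 × 10^-11 × 7.22 × 10^24 / 5.574 × 10^7) = √(8.640 × 10^6) = 2939 m/s.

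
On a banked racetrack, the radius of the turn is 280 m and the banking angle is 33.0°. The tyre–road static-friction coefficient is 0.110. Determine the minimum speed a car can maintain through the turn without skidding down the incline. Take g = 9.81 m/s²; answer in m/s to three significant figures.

At the minimum speed, friction acts up the slope at its limiting value f = μN. Radially (horizontal, toward centre): N sinθ − μN cosθ = mv²/r. Vertically: N cosθ + μN sinθ = mg.
Dividing: v² = r g (sinθ − μcosθ)/(cosθ + μsinθ).
sinθ − μcosθ = 0.5446 − 0.110×0.8387 = 0.4524; cosθ + μsinθ = 0.8387 + 0.110×0.5446 = 0.8986.
v² = 280 × 9.81 × 0.4524/0.8986 = 1383 m²/s², so v = 37.19 m/s.

37.2 m/s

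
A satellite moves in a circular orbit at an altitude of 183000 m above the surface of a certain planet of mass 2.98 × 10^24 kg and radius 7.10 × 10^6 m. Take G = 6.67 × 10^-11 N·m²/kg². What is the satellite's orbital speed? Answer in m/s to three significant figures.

5220 m/s

Orbital radius r = R + h = 7.10 × 10^6 + 183000 = 7.283 × 10^6 m.
Gravity supplies the centripetal force: G M m / r² = m v² / r, so v = √(GM/r).
v = √(6.67 × 10^-11 × 2.98 × 10^24 / 7.283 × 10^6) = √(2.729 × 10^7) = 5224 m/s.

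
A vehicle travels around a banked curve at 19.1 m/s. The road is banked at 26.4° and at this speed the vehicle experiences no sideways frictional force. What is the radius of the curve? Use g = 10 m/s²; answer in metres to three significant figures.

73.5 m

Frictionless banking: tanθ = v²/(rg), so r = v²/(g tanθ).
r = (19.1)²/(10.0 × tan 26.4°) = 364.8/(10.0 × 0.4964) = 364.8/4.964 = 73.49 m.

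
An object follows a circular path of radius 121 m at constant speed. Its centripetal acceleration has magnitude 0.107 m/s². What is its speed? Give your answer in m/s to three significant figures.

3.60 m/s

a_c = v²/r ⇒ v = √(a_c · r) = √(0.107 × 121) = √12.95 = 3.598 m/s.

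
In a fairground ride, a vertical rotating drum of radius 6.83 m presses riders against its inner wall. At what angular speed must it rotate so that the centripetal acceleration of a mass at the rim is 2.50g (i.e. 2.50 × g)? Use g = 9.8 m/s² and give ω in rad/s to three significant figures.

Centripetal acceleration a_c = ω²r. Setting ω²r = 2.50g:
ω = √(2.50g / r) = √(2.50 × 9.8 / 6.83) = √3.587 = 1.894 rad/s.

1.89 rad/s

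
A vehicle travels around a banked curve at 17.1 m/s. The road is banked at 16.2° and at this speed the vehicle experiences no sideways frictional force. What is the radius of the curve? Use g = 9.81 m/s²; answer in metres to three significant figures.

103 m

Frictionless banking: tanθ = v²/(rg), so r = v²/(g tanθ).
r = (17.1)²/(9.81 × tan 16.2°) = 292.4/(9.81 × 0.2905) = 292.4/2.850 = 102.6 m.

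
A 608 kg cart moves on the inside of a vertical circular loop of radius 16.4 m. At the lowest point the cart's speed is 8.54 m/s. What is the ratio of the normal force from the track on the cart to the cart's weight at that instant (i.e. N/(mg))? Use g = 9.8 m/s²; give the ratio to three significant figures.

At the bottom, N − mg = mv²/r, so N = m(v²/r + g) and N/(mg) = v²/(rg) + 1 = (8.54)²/(16.4 × 9.8) + 1 = 0.4538 + 1 = 1.454.

1.45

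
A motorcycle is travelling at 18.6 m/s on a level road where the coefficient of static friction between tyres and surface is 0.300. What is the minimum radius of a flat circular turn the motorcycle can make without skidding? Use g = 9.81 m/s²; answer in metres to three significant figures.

At the limit, μ_s m g = m v²/r, so r_min = v²/(μ_s g) = (18.6)²/(0.300 × 9.81) = 346.0/2.943 = 117.6 m.

118 m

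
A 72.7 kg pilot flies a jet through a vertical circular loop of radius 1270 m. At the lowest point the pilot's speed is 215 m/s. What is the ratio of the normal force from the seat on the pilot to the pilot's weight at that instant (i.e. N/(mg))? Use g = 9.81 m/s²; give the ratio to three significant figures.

At the bottom, N − mg = mv²/r, so N = m(v²/r + g) and N/(mg) = v²/(rg) + 1 = (215)²/(1270 × 9.81) + 1 = 3.710 + 1 = 4.710.

4.71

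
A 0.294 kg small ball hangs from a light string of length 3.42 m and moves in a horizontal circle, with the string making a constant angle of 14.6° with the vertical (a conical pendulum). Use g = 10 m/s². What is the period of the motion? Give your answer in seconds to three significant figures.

r = L sinθ = 0.8621 m. From T sinθ = mω²r and T cosθ = mg: tanθ = ω²r/g, so ω² = g tanθ / r = g/(L cosθ).
ω = √(g/(L cosθ)) = √(10.0/(3.42 × 0.9677)) = √3.022 = 1.738 rad/s.
Period = 2π/ω = 3.615 s.

3.61 s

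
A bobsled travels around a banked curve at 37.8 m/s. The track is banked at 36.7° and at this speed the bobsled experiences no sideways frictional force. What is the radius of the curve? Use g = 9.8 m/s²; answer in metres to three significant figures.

196 m

Frictionless banking: tanθ = v²/(rg), so r = v²/(g tanθ).
r = (37.8)²/(9.8 × tan 36.7°) = 1429/(9.8 × 0.7454) = 1429/7.305 = 195.6 m.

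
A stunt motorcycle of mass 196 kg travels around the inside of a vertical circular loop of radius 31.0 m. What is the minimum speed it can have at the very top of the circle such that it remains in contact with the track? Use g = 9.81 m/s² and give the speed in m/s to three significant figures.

17.4 m/s

At the highest point the centre is directly below, so both the weight and N act inward: N + mg = mv²/r.
At minimum speed N → 0, so mg = mv_min²/r ⇒ v_min = √(g r) = √(9.81 × 31.0) = 17.44 m/s.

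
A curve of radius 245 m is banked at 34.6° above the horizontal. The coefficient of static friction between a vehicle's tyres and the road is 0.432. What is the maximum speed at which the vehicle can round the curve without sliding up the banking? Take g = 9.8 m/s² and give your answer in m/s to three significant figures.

At the maximum speed, friction acts down the slope at its limiting value f = μN. Radially (horizontal, toward centre): N sinθ + μN cosθ = mv²/r. Vertically: N cosθ − μN sinθ = mg.
Dividing: v² = r g (sinθ + μcosθ)/(cosθ − μsinθ).
sinθ + μcosθ = 0.5678 + 0.432×0.8231 = 0.9234; cosθ − μsinθ = 0.8231 − 0.432×0.5678 = 0.5778.
v² = 245 × 9.8 × 0.9234/0.5778 = 3837 m²/s², so v = 61.94 m/s.

61.9 m/s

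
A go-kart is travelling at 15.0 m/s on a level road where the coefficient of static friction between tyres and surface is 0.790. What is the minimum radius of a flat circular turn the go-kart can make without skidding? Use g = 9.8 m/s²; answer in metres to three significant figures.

At the limit, μ_s m g = m v²/r, so r_min = v²/(μ_s g) = (15.0)²/(0.790 × 9.8) = 225.0/7.742 = 29.06 m.

29.1 m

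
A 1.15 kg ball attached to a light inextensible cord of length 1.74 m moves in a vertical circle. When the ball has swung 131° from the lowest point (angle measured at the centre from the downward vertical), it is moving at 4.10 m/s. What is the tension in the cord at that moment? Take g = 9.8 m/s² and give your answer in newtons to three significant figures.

3.72 N

Take the radial direction toward the centre of the circle as positive. The component of the weight along the string toward the centre is −mg cos φ (φ measured from the bottom), so Newton's second law along the string gives T − mg cos φ = m v²/r.
cos 131° = -0.6561, so T = m(v²/r + g cos φ) = 1.15 × ((4.10)²/1.74 + 9.8 × -0.6561) = 1.15 × (9.661 + (-6.429)) = 1.15 × 3.232 = 3.716 N.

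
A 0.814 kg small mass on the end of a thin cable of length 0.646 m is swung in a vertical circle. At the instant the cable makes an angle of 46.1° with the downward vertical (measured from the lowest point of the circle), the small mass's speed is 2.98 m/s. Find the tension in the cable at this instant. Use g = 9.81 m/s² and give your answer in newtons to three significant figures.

Take the radial direction toward the centre of the circle as positive. The component of the weight along the string toward the centre is −mg cos φ (φ measured from the bottom), so Newton's second law along the string gives T − mg cos φ = m v²/r.
cos 46.1° = 0.6934, so T = m(v²/r + g cos φ) = 0.814 × ((2.98)²/0.646 + 9.81 × 0.6934) = 0.814 × (13.75 + (6.802)) = 0.814 × 20.55 = 16.73 N.

16.7 N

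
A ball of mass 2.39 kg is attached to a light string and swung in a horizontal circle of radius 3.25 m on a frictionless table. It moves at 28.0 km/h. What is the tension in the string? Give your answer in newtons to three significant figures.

v = 28.0 km/h = 28.0/3.6 = 7.778 m/s.
The tension is the only horizontal force, so it supplies the full centripetal force: T = m v²/r = 2.39 × (7.778)²/3.25 = 2.39 × 60.49/3.25 = 44.49 N.

44.5 N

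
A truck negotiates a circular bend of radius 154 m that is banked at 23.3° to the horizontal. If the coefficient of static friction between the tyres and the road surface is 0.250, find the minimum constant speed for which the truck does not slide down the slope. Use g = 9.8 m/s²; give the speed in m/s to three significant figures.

15.7 m/s

At the minimum speed, friction acts up the slope at its limiting value f = μN. Radially (horizontal, toward centre): N sinθ − μN cosθ = mv²/r. Vertically: N cosθ + μN sinθ = mg.
Dividing: v² = r g (sinθ − μcosθ)/(cosθ + μsinθ).
sinθ − μcosθ = 0.3955 − 0.250×0.9184 = 0.1659; cosθ + μsinθ = 0.9184 + 0.250×0.3955 = 1.017.
v² = 154 × 9.8 × 0.1659/1.017 = 246.2 m²/s², so v = 15.69 m/s.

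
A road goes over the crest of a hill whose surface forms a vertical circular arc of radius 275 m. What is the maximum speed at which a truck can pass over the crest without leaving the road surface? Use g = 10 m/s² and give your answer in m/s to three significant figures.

52.4 m/s

At the crest the centre of the circle is below the truck, so the net downward (centripetal) force is mg − N = mv²/r.
The truck leaves the road when N → 0, giving v_max = √(g r) = √(10.0 × 275) = 52.44 m/s.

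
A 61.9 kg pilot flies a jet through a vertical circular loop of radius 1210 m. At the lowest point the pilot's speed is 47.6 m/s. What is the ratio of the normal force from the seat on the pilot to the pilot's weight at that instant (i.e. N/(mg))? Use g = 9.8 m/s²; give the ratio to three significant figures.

At the bottom, N − mg = mv²/r, so N = m(v²/r + g) and N/(mg) = v²/(rg) + 1 = (47.6)²/(1210 × 9.8) + 1 = 0.1911 + 1 = 1.191.

1.19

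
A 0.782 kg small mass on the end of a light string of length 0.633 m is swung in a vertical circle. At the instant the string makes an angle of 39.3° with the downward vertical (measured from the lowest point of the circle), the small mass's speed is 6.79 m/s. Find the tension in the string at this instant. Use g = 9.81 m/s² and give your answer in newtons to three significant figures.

Take the radial direction toward the centre of the circle as positive. The component of the weight along the string toward the centre is −mg cos φ (φ measured from the bottom), so Newton's second law along the string gives T − mg cos φ = m v²/r.
cos 39.3° = 0.7738, so T = m(v²/r + g cos φ) = 0.782 × ((6.79)²/0.633 + 9.81 × 0.7738) = 0.782 × (72.83 + (7.591)) = 0.782 × 80.43 = 62.89 N.

62.9 N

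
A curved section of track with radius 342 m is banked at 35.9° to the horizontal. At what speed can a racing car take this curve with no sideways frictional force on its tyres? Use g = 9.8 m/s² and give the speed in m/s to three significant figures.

On a frictionless banked curve, N sinθ = mv²/r and N cosθ = mg, so tanθ = v²/(rg).
v = √(r g tanθ) = √(342 × 9.8 × tan 35.9°) = √(342 × 9.8 × 0.7239) = √2426 = 49.26 m/s.

49.3 m/s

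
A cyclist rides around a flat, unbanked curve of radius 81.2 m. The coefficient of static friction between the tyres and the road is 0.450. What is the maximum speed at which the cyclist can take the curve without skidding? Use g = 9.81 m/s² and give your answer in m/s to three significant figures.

18.9 m/s

Friction provides the centripetal force on a flat curve. At maximum speed it is at its limiting value: μ_s m g = m v²/r.
Mass cancels: v_max = √(μ_s g r) = √(0.450 × 9.81 × 81.2) = √358.5 = 18.93 m/s.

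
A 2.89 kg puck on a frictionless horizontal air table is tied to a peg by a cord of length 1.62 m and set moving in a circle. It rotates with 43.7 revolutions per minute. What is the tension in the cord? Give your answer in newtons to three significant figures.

98.0 N

ω = 43.7 rev/min × 2π/60 = 4.576 rad/s, so v = ωr = 4.576 × 1.62 = 7.414 m/s.
The tension is the only horizontal force, so it supplies the full centripetal force: T = m v²/r = 2.89 × (7.414)²/1.62 = 2.89 × 54.96/1.62 = 98.05 N.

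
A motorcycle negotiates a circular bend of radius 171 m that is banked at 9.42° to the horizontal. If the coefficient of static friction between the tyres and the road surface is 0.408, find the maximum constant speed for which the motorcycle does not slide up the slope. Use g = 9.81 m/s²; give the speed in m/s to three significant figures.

32.1 m/s

At the maximum speed, friction acts down the slope at its limiting value f = μN. Radially (horizontal, toward centre): N sinθ + μN cosθ = mv²/r. Vertically: N cosθ − μN sinθ = mg.
Dividing: v² = r g (sinθ + μcosθ)/(cosθ − μsinθ).
sinθ + μcosθ = 0.1637 + 0.408×0.9865 = 0.5662; cosθ − μsinθ = 0.9865 − 0.408×0.1637 = 0.9197.
v² = 171 × 9.81 × 0.5662/0.9197 = 1033 m²/s², so v = 32.13 m/s.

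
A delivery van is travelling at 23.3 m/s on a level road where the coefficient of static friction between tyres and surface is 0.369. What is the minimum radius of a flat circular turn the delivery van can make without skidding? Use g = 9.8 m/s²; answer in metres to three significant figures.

At the limit, μ_s m g = m v²/r, so r_min = v²/(μ_s g) = (23.3)²/(0.369 × 9.8) = 542.9/3.616 = 150.1 m.

150 m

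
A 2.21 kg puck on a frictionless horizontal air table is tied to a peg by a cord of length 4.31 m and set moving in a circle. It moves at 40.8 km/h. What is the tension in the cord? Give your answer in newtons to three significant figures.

65.9 N

v = 40.8 km/h = 40.8/3.6 = 11.33 m/s.
The tension is the only horizontal force, so it supplies the full centripetal force: T = m v²/r = 2.21 × (11.33)²/4.31 = 2.21 × 128.4/4.31 = 65.86 N.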